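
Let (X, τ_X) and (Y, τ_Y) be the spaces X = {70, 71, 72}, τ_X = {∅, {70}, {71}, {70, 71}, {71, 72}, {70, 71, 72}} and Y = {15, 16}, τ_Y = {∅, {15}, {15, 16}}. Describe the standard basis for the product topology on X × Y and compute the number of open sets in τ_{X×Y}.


Basis B = {∅ × ∅, {70} × {15}, {71} × {15}, {70} × {15, 16}, {70, 71} × {15}, {71} × {15, 16}, {71, 72} × {15}, {70, 71, 72} × {15}, {70, 71} × {15, 16}, {71, 72} × {15, 16}, {70, 71, 72} × {15, 16}}; |τ_{X×Y}| = 18.

Enumerate products U × V with U ∈ τ_X, V ∈ τ_Y (deduplicated):
  ∅ × ∅ = {} (∅)
  {70} × {15} = {(70,15)}
  {71} × {15} = {(71,15)}
  {70} × {15, 16} = {(70,15), (70,16)}
  {70, 71} × {15} = {(70,15), (71,15)}
  {71} × {15, 16} = {(71,15), (71,16)}
  {71, 72} × {15} = {(71,15), (72,15)}
  {70, 71, 72} × {15} = {(70,15), (71,15), (72,15)}
  {70, 71} × {15, 16} = {(70,15), (70,16), (71,15), (71,16)}
  {71, 72} × {15, 16} = {(71,15), (71,16), (72,15), (72,16)}
  {70, 71, 72} × {15, 16} = {(70,15), (70,16), (71,15), (71,16), (72,15), (72,16)}
These 11 distinct sets form the basis B.
Close under arbitrary unions to get τ_{X×Y}; counting gives |τ_{X×Y}| = 18.


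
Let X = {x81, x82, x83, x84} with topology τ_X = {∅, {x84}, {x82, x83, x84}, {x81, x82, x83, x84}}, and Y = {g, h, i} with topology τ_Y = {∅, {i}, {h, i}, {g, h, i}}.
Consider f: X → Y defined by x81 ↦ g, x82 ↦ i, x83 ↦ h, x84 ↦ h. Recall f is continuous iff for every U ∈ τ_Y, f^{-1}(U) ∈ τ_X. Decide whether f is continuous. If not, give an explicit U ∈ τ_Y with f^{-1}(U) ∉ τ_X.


f is NOT continuous.

Compute f^{-1}(U) for each U ∈ τ_Y:
  U = ∅: f^{-1}(U) = ∅ ∈ τ_X ✓.
  U = {i}: f^{-1}(U) = {x82} ∉ τ_X ✗.
  U = {h, i}: f^{-1}(U) = {x82, x83, x84} ∈ τ_X ✓.
  U = {g, h, i}: f^{-1}(U) = {x81, x82, x83, x84} ∈ τ_X ✓.
Found U = {i} with f^{-1}(U) = {x82} not in τ_X. Therefore f is NOT continuous.


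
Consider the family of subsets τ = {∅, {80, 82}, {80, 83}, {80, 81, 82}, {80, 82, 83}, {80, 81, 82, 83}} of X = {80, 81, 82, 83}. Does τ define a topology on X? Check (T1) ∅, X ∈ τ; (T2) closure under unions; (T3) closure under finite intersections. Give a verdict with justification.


τ is NOT a topology on X.

Axiom (T1): ∅ ∈ τ? Yes; X ∈ τ? Yes.
Axiom (T2/T3): check pairwise unions and intersections of members of τ.
Counterexample for (T3): {80, 82} ∩ {80, 83} = {80} ∉ τ. Therefore τ is NOT a topology.


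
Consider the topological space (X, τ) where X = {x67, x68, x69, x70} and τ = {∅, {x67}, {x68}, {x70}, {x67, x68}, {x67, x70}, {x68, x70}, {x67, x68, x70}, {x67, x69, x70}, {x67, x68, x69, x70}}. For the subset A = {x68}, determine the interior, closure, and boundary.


int(A) = {x68}, cl(A) = {x68}, ∂A = ∅.

Closed sets in (X, τ) are complements of opens:
  closed(X, τ) = {∅, {x68}, {x69}, {x67, x69}, {x68, x69}, {x69, x70}, {x67, x68, x69}, {x67, x69, x70}, {x68, x69, x70}, {x67, x68, x69, x70}}.
int(A) = ⋃ {U ∈ τ : U ⊆ A}. Opens contained in A: ∅, {x68}.
Taking the union of these: int(A) = {x68}.
cl(A) = ⋂ {C closed : A ⊆ C}. Closed sets containing A: {x68}, {x68, x69}, {x67, x68, x69}, {x68, x69, x70}, {x67, x68, x69, x70}.
Intersecting these: cl(A) = {x68}.
∂A = cl(A) ∖ int(A) = {x68} ∖ {x68} = ∅.


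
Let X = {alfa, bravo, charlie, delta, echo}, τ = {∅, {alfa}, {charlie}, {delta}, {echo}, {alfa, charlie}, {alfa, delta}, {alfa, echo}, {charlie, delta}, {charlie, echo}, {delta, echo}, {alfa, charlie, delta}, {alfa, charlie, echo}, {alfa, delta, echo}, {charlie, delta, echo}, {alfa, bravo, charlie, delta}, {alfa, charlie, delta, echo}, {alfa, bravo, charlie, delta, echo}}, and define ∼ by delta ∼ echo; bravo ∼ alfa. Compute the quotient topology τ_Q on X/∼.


X/∼ = {[alfa=bravo], [charlie], [delta=echo]}; |τ_Q| = 5.

Equivalence classes: [alfa=bravo], [charlie], [delta=echo].
Quotient map π: X → X/∼ sends alfa ↦ [alfa=bravo], bravo ↦ [alfa=bravo], charlie ↦ [charlie], delta ↦ [delta=echo], echo ↦ [delta=echo].
For each subset V ⊆ X/∼, compute π^{-1}(V) ⊆ X and check whether π^{-1}(V) ∈ τ. V is open in τ_Q iff π^{-1}(V) ∈ τ.
  V = {}: π^{-1}(V) = ∅ ∈ τ ✓.
  V = {[alfa=bravo]}: π^{-1}(V) = {alfa, bravo} ∉ τ ✗.
  V = {[charlie]}: π^{-1}(V) = {charlie} ∈ τ ✓.
  V = {[alfa=bravo], [charlie]}: π^{-1}(V) = {alfa, bravo, charlie} ∉ τ ✗.
  V = {[delta=echo]}: π^{-1}(V) = {delta, echo} ∈ τ ✓.
  V = {[alfa=bravo], [delta=echo]}: π^{-1}(V) = {alfa, bravo, delta, echo} ∉ τ ✗.
  V = {[charlie], [delta=echo]}: π^{-1}(V) = {charlie, delta, echo} ∈ τ ✓.
  V = {[alfa=bravo], [charlie], [delta=echo]}: π^{-1}(V) = {alfa, bravo, charlie, delta, echo} ∈ τ ✓.
Open sets in the quotient: τ_Q = {{}, {[charlie]}, {[delta=echo]}, {[charlie], [delta=echo]}, {[alfa=bravo], [charlie], [delta=echo]}} (5 elements).


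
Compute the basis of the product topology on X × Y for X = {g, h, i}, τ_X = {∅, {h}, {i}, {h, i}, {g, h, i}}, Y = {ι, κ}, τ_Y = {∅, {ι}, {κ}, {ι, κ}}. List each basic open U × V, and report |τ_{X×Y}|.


Basis B = {∅ × ∅, {h} × {ι}, {h} × {κ}, {i} × {ι}, {i} × {κ}, {h} × {ι, κ}, {h, i} × {ι}, {h, i} × {κ}, {i} × {ι, κ}, {g, h, i} × {ι}, {g, h, i} × {κ}, {h, i} × {ι, κ}, {g, h, i} × {ι, κ}}; |τ_{X×Y}| = 25.

Enumerate products U × V with U ∈ τ_X, V ∈ τ_Y (deduplicated):
  ∅ × ∅ = {} (∅)
  {h} × {ι} = {(h,ι)}
  {h} × {κ} = {(h,κ)}
  {i} × {ι} = {(i,ι)}
  {i} × {κ} = {(i,κ)}
  {h} × {ι, κ} = {(h,ι), (h,κ)}
  {h, i} × {ι} = {(h,ι), (i,ι)}
  {h, i} × {κ} = {(h,κ), (i,κ)}
  {i} × {ι, κ} = {(i,ι), (i,κ)}
  {g, h, i} × {ι} = {(g,ι), (h,ι), (i,ι)}
  {g, h, i} × {κ} = {(g,κ), (h,κ), (i,κ)}
  {h, i} × {ι, κ} = {(h,ι), (h,κ), (i,ι), (i,κ)}
  {g, h, i} × {ι, κ} = {(g,ι), (g,κ), (h,ι), (h,κ), (i,ι), (i,κ)}
These 13 distinct sets form the basis B.
Close under arbitrary unions to get τ_{X×Y}; counting gives |τ_{X×Y}| = 25.


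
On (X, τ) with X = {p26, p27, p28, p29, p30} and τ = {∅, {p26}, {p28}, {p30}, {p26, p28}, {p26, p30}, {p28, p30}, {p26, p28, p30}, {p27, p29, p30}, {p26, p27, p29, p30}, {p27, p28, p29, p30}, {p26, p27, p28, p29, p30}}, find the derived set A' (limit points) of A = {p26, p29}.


A' = {p27}

For each x ∈ X, list the open sets U ∈ τ with x ∈ U, then check whether U ∩ (A ∖ {x}) ≠ ∅ for every such U.
  x = p26: open {p26} ∋ x has {p26} ∩ (A ∖ {p26}) = ∅, so x is NOT a limit point.
  x = p27: opens ∋ x are {p27, p29, p30}, {p26, p27, p29, p30}, {p27, p28, p29, p30}, {p26, p27, p28, p29, p30}; each meets A ∖ {p27}, so x IS a limit point.
  x = p28: open {p28} ∋ x has {p28} ∩ (A ∖ {p28}) = ∅, so x is NOT a limit point.
  x = p29: open {p27, p29, p30} ∋ x has {p27, p29, p30} ∩ (A ∖ {p29}) = ∅, so x is NOT a limit point.
  x = p30: open {p30} ∋ x has {p30} ∩ (A ∖ {p30}) = ∅, so x is NOT a limit point.
Collecting: A' = {p27}.


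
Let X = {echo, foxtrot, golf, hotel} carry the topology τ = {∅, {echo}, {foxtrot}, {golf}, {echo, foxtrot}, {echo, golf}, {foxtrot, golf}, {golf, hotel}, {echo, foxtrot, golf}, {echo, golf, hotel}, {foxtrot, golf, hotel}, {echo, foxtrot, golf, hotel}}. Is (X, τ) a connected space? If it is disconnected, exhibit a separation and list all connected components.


(X, τ) is disconnected; components = [{echo}, {foxtrot}, {golf, hotel}].

Find clopen sets (U ∈ τ with X ∖ U ∈ τ):
  U = ∅, X ∖ U = {echo, foxtrot, golf, hotel} — both open, so U is clopen.
  U = {echo}, X ∖ U = {foxtrot, golf, hotel} — both open, so U is clopen.
  U = {foxtrot}, X ∖ U = {echo, golf, hotel} — both open, so U is clopen.
  U = {echo, foxtrot}, X ∖ U = {golf, hotel} — both open, so U is clopen.
  U = {golf, hotel}, X ∖ U = {echo, foxtrot} — both open, so U is clopen.
  U = {echo, golf, hotel}, X ∖ U = {foxtrot} — both open, so U is clopen.
  U = {foxtrot, golf, hotel}, X ∖ U = {echo} — both open, so U is clopen.
  U = {echo, foxtrot, golf, hotel}, X ∖ U = ∅ — both open, so U is clopen.
Nontrivial clopen(s) exist: e.g. {foxtrot, golf, hotel}. So (X, τ) is disconnected.
Compute connected components by grouping points that agree on all clopens:
  component: {echo}
  component: {foxtrot}
  component: {golf, hotel}


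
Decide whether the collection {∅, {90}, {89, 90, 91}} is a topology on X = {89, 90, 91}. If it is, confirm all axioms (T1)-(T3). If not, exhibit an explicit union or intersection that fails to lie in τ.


τ IS a topology on X.

Axiom (T1): ∅ ∈ τ? Yes; X ∈ τ? Yes.
Axiom (T2/T3): check pairwise unions and intersections of members of τ.
All pairwise intersections and unions checked — each lies in τ. Therefore τ satisfies (T1), (T2), (T3): it IS a topology on X.


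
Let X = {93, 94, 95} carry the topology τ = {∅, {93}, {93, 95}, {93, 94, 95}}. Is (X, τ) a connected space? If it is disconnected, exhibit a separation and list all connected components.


(X, τ) is connected.

Find clopen sets (U ∈ τ with X ∖ U ∈ τ):
  U = ∅, X ∖ U = {93, 94, 95} — both open, so U is clopen.
  U = {93, 94, 95}, X ∖ U = ∅ — both open, so U is clopen.
Only trivial clopens (∅ and X) exist, so (X, τ) is connected.
Compute connected components by grouping points that agree on all clopens:
  component: {93, 94, 95}


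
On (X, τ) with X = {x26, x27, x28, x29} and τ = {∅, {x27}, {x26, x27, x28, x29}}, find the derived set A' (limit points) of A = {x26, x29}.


A' = {x26, x28, x29}

For each x ∈ X, list the open sets U ∈ τ with x ∈ U, then check whether U ∩ (A ∖ {x}) ≠ ∅ for every such U.
  x = x26: opens ∋ x are {x26, x27, x28, x29}; each meets A ∖ {x26}, so x IS a limit point.
  x = x27: open {x27} ∋ x has {x27} ∩ (A ∖ {x27}) = ∅, so x is NOT a limit point.
  x = x28: opens ∋ x are {x26, x27, x28, x29}; each meets A ∖ {x28}, so x IS a limit point.
  x = x29: opens ∋ x are {x26, x27, x28, x29}; each meets A ∖ {x29}, so x IS a limit point.
Collecting: A' = {x26, x28, x29}.


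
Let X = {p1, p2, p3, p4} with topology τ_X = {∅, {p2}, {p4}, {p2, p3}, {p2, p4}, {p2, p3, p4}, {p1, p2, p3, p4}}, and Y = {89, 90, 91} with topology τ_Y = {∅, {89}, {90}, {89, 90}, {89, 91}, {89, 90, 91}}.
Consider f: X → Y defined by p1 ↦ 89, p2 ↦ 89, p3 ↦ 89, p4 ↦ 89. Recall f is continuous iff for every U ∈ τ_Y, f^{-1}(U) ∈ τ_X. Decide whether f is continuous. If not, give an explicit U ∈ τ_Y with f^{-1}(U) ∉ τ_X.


f IS continuous.

Compute f^{-1}(U) for each U ∈ τ_Y:
  U = ∅: f^{-1}(U) = ∅ ∈ τ_X ✓.
  U = {89}: f^{-1}(U) = {p1, p2, p3, p4} ∈ τ_X ✓.
  U = {90}: f^{-1}(U) = ∅ ∈ τ_X ✓.
  U = {89, 90}: f^{-1}(U) = {p1, p2, p3, p4} ∈ τ_X ✓.
  U = {89, 91}: f^{-1}(U) = {p1, p2, p3, p4} ∈ τ_X ✓.
  U = {89, 90, 91}: f^{-1}(U) = {p1, p2, p3, p4} ∈ τ_X ✓.
Every preimage lies in τ_X, so f IS continuous.


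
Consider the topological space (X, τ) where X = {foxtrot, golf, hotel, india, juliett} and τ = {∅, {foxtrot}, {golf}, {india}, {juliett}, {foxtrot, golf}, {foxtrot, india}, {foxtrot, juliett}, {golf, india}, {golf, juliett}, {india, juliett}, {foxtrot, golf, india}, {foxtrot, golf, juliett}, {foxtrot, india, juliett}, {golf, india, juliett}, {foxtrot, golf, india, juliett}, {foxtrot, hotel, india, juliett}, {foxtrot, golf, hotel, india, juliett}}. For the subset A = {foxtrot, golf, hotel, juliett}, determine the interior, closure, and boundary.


int(A) = {foxtrot, golf, juliett}, cl(A) = {foxtrot, golf, hotel, juliett}, ∂A = {hotel}.

Closed sets in (X, τ) are complements of opens:
  closed(X, τ) = {∅, {golf}, {hotel}, {foxtrot, hotel}, {golf, hotel}, {hotel, india}, {hotel, juliett}, {foxtrot, golf, hotel}, {foxtrot, hotel, india}, {foxtrot, hotel, juliett}, {golf, hotel, india}, {golf, hotel, juliett}, {hotel, india, juliett}, {foxtrot, golf, hotel, india}, {foxtrot, golf, hotel, juliett}, {foxtrot, hotel, india, juliett}, {golf, hotel, india, juliett}, {foxtrot, golf, hotel, india, juliett}}.
int(A) = ⋃ {U ∈ τ : U ⊆ A}. Opens contained in A: ∅, {foxtrot}, {golf}, {juliett}, {foxtrot, golf}, {foxtrot, juliett}, {golf, juliett}, {foxtrot, golf, juliett}.
Taking the union of these: int(A) = {foxtrot, golf, juliett}.
cl(A) = ⋂ {C closed : A ⊆ C}. Closed sets containing A: {foxtrot, golf, hotel, juliett}, {foxtrot, golf, hotel, india, juliett}.
Intersecting these: cl(A) = {foxtrot, golf, hotel, juliett}.
∂A = cl(A) ∖ int(A) = {foxtrot, golf, hotel, juliett} ∖ {foxtrot, golf, juliett} = {hotel}.


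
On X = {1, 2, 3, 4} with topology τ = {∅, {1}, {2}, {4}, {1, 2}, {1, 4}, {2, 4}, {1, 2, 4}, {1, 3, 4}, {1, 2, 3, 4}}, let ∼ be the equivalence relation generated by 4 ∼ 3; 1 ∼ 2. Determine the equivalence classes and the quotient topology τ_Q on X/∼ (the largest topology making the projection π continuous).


X/∼ = {[1=2], [3=4]}; |τ_Q| = 3.

Equivalence classes: [1=2], [3=4].
Quotient map π: X → X/∼ sends 1 ↦ [1=2], 2 ↦ [1=2], 3 ↦ [3=4], 4 ↦ [3=4].
For each subset V ⊆ X/∼, compute π^{-1}(V) ⊆ X and check whether π^{-1}(V) ∈ τ. V is open in τ_Q iff π^{-1}(V) ∈ τ.
  V = {}: π^{-1}(V) = ∅ ∈ τ ✓.
  V = {[1=2]}: π^{-1}(V) = {1, 2} ∈ τ ✓.
  V = {[3=4]}: π^{-1}(V) = {3, 4} ∉ τ ✗.
  V = {[1=2], [3=4]}: π^{-1}(V) = {1, 2, 3, 4} ∈ τ ✓.
Open sets in the quotient: τ_Q = {{}, {[1=2]}, {[1=2], [3=4]}} (3 elements).


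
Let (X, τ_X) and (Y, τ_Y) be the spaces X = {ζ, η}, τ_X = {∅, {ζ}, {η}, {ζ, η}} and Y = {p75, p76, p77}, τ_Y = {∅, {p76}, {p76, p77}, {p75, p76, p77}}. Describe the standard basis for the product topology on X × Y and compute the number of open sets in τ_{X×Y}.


Basis B = {∅ × ∅, {ζ} × {p76}, {η} × {p76}, {ζ} × {p76, p77}, {ζ, η} × {p76}, {η} × {p76, p77}, {ζ} × {p75, p76, p77}, {η} × {p75, p76, p77}, {ζ, η} × {p76, p77}, {ζ, η} × {p75, p76, p77}}; |τ_{X×Y}| = 16.

Enumerate products U × V with U ∈ τ_X, V ∈ τ_Y (deduplicated):
  ∅ × ∅ = {} (∅)
  {ζ} × {p76} = {(ζ,p76)}
  {η} × {p76} = {(η,p76)}
  {ζ} × {p76, p77} = {(ζ,p76), (ζ,p77)}
  {ζ, η} × {p76} = {(ζ,p76), (η,p76)}
  {η} × {p76, p77} = {(η,p76), (η,p77)}
  {ζ} × {p75, p76, p77} = {(ζ,p75), (ζ,p76), (ζ,p77)}
  {η} × {p75, p76, p77} = {(η,p75), (η,p76), (η,p77)}
  {ζ, η} × {p76, p77} = {(ζ,p76), (ζ,p77), (η,p76), (η,p77)}
  {ζ, η} × {p75, p76, p77} = {(ζ,p75), (ζ,p76), (ζ,p77), (η,p75), (η,p76), (η,p77)}
These 10 distinct sets form the basis B.
Close under arbitrary unions to get τ_{X×Y}; counting gives |τ_{X×Y}| = 16.


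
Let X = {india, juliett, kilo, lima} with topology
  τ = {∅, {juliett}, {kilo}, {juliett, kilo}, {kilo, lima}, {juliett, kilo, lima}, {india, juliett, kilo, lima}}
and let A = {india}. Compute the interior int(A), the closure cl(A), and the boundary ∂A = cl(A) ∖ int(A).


int(A) = ∅, cl(A) = {india}, ∂A = {india}.

Closed sets in (X, τ) are complements of opens:
  closed(X, τ) = {∅, {india}, {india, juliett}, {india, lima}, {india, juliett, lima}, {india, kilo, lima}, {india, juliett, kilo, lima}}.
int(A) = ⋃ {U ∈ τ : U ⊆ A}. Opens contained in A: ∅.
Taking the union of these: int(A) = ∅.
cl(A) = ⋂ {C closed : A ⊆ C}. Closed sets containing A: {india}, {india, juliett}, {india, lima}, {india, juliett, lima}, {india, kilo, lima}, {india, juliett, kilo, lima}.
Intersecting these: cl(A) = {india}.
∂A = cl(A) ∖ int(A) = {india} ∖ ∅ = {india}.


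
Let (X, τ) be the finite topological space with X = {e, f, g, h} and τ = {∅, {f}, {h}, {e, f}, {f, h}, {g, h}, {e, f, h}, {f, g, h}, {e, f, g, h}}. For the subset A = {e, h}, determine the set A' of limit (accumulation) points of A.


A' = {g}

For each x ∈ X, list the open sets U ∈ τ with x ∈ U, then check whether U ∩ (A ∖ {x}) ≠ ∅ for every such U.
  x = e: open {e, f} ∋ x has {e, f} ∩ (A ∖ {e}) = ∅, so x is NOT a limit point.
  x = f: open {f} ∋ x has {f} ∩ (A ∖ {f}) = ∅, so x is NOT a limit point.
  x = g: opens ∋ x are {g, h}, {f, g, h}, {e, f, g, h}; each meets A ∖ {g}, so x IS a limit point.
  x = h: open {h} ∋ x has {h} ∩ (A ∖ {h}) = ∅, so x is NOT a limit point.
Collecting: A' = {g}.


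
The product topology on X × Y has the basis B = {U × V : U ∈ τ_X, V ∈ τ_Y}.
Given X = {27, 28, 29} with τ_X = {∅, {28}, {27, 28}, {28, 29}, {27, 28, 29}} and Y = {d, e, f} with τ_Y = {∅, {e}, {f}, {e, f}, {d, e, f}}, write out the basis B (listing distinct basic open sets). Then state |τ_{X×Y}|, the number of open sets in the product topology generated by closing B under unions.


Basis B = {∅ × ∅, {28} × {e}, {28} × {f}, {27, 28} × {e}, {27, 28} × {f}, {28} × {e, f}, {28, 29} × {e}, {28, 29} × {f}, {27, 28, 29} × {e}, {27, 28, 29} × {f}, {28} × {d, e, f}, {27, 28} × {e, f}, {28, 29} × {e, f}, {27, 28} × {d, e, f}, {27, 28, 29} × {e, f}, {28, 29} × {d, e, f}, {27, 28, 29} × {d, e, f}}; |τ_{X×Y}| = 50.

Enumerate products U × V with U ∈ τ_X, V ∈ τ_Y (deduplicated):
  ∅ × ∅ = {} (∅)
  {28} × {e} = {(28,e)}
  {28} × {f} = {(28,f)}
  {27, 28} × {e} = {(27,e), (28,e)}
  {27, 28} × {f} = {(27,f), (28,f)}
  {28} × {e, f} = {(28,e), (28,f)}
  {28, 29} × {e} = {(28,e), (29,e)}
  {28, 29} × {f} = {(28,f), (29,f)}
  {27, 28, 29} × {e} = {(27,e), (28,e), (29,e)}
  {27, 28, 29} × {f} = {(27,f), (28,f), (29,f)}
  {28} × {d, e, f} = {(28,d), (28,e), (28,f)}
  {27, 28} × {e, f} = {(27,e), (27,f), (28,e), (28,f)}
  {28, 29} × {e, f} = {(28,e), (28,f), (29,e), (29,f)}
  {27, 28} × {d, e, f} = {(27,d), (27,e), (27,f), (28,d), (28,e), (28,f)}
  {27, 28, 29} × {e, f} = {(27,e), (27,f), (28,e), (28,f), (29,e), (29,f)}
  {28, 29} × {d, e, f} = {(28,d), (28,e), (28,f), (29,d), (29,e), (29,f)}
  {27, 28, 29} × {d, e, f} = {(27,d), (27,e), (27,f), (28,d), (28,e), (28,f), (29,d), (29,e), (29,f)}
These 17 distinct sets form the basis B.
Close under arbitrary unions to get τ_{X×Y}; counting gives |τ_{X×Y}| = 50.


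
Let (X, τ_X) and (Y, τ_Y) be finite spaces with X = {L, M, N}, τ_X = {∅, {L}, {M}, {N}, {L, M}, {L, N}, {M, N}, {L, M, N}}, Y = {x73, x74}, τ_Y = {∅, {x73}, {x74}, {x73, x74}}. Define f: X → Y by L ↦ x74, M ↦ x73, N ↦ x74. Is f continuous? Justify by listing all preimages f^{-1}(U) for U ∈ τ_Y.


f IS continuous.

Compute f^{-1}(U) for each U ∈ τ_Y:
  U = ∅: f^{-1}(U) = ∅ ∈ τ_X ✓.
  U = {x73}: f^{-1}(U) = {M} ∈ τ_X ✓.
  U = {x74}: f^{-1}(U) = {L, N} ∈ τ_X ✓.
  U = {x73, x74}: f^{-1}(U) = {L, M, N} ∈ τ_X ✓.
Every preimage lies in τ_X, so f IS continuous.


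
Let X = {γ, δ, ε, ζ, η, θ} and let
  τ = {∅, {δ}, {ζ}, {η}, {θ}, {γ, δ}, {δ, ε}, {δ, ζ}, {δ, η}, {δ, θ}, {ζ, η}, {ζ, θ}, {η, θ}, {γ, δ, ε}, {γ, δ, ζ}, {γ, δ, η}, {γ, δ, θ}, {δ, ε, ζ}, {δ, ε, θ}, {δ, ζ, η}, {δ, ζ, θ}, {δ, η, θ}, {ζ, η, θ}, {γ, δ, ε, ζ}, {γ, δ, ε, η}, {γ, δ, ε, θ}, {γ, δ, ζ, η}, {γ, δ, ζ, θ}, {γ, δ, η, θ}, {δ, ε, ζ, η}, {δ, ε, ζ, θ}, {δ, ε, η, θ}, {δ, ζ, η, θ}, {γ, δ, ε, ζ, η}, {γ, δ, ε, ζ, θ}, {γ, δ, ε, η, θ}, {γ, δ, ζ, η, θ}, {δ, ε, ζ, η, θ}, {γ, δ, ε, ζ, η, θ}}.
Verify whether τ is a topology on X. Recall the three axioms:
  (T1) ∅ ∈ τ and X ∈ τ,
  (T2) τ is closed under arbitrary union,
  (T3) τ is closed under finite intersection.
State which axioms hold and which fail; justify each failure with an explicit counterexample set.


τ is NOT a topology on X.

Axiom (T1): ∅ ∈ τ? Yes; X ∈ τ? Yes.
Axiom (T2/T3): check pairwise unions and intersections of members of τ.
Counterexample for (T2): {η} ∪ {δ, ε} = {δ, ε, η} ∉ τ. Therefore τ is NOT a topology.


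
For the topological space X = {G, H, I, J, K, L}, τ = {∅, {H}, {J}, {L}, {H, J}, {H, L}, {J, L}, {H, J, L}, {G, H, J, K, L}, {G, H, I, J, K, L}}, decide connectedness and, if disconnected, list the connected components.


(X, τ) is connected.

Find clopen sets (U ∈ τ with X ∖ U ∈ τ):
  U = ∅, X ∖ U = {G, H, I, J, K, L} — both open, so U is clopen.
  U = {G, H, I, J, K, L}, X ∖ U = ∅ — both open, so U is clopen.
Only trivial clopens (∅ and X) exist, so (X, τ) is connected.
Compute connected components by grouping points that agree on all clopens:
  component: {G, H, I, J, K, L}


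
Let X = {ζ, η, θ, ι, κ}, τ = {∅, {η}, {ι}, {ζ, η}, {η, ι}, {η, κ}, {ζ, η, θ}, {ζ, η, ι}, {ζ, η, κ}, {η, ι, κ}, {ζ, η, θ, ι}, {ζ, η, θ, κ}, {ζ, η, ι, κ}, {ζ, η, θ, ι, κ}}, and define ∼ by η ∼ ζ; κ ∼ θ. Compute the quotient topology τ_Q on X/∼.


X/∼ = {[ζ=η], [θ=κ], [ι]}; |τ_Q| = 6.

Equivalence classes: [ζ=η], [θ=κ], [ι].
Quotient map π: X → X/∼ sends ζ ↦ [ζ=η], η ↦ [ζ=η], θ ↦ [θ=κ], ι ↦ [ι], κ ↦ [θ=κ].
For each subset V ⊆ X/∼, compute π^{-1}(V) ⊆ X and check whether π^{-1}(V) ∈ τ. V is open in τ_Q iff π^{-1}(V) ∈ τ.
  V = {}: π^{-1}(V) = ∅ ∈ τ ✓.
  V = {[ζ=η]}: π^{-1}(V) = {ζ, η} ∈ τ ✓.
  V = {[θ=κ]}: π^{-1}(V) = {θ, κ} ∉ τ ✗.
  V = {[ζ=η], [θ=κ]}: π^{-1}(V) = {ζ, η, θ, κ} ∈ τ ✓.
  V = {[ι]}: π^{-1}(V) = {ι} ∈ τ ✓.
  V = {[ζ=η], [ι]}: π^{-1}(V) = {ζ, η, ι} ∈ τ ✓.
  V = {[θ=κ], [ι]}: π^{-1}(V) = {θ, ι, κ} ∉ τ ✗.
  V = {[ζ=η], [θ=κ], [ι]}: π^{-1}(V) = {ζ, η, θ, ι, κ} ∈ τ ✓.
Open sets in the quotient: τ_Q = {{}, {[ζ=η]}, {[ζ=η], [θ=κ]}, {[ι]}, {[ζ=η], [ι]}, {[ζ=η], [θ=κ], [ι]}} (6 elements).


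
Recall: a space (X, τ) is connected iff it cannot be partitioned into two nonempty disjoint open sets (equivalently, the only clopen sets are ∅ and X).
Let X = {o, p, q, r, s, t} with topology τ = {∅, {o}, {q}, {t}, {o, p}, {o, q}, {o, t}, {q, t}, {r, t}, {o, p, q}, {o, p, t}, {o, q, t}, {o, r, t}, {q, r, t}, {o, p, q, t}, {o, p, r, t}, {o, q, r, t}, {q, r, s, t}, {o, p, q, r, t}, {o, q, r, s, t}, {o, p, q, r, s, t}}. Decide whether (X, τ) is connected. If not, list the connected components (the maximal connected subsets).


(X, τ) is disconnected; components = [{o, p}, {q, r, s, t}].

Find clopen sets (U ∈ τ with X ∖ U ∈ τ):
  U = ∅, X ∖ U = {o, p, q, r, s, t} — both open, so U is clopen.
  U = {o, p}, X ∖ U = {q, r, s, t} — both open, so U is clopen.
  U = {q, r, s, t}, X ∖ U = {o, p} — both open, so U is clopen.
  U = {o, p, q, r, s, t}, X ∖ U = ∅ — both open, so U is clopen.
Nontrivial clopen(s) exist: e.g. {q, r, s, t}. So (X, τ) is disconnected.
Compute connected components by grouping points that agree on all clopens:
  component: {o, p}
  component: {q, r, s, t}


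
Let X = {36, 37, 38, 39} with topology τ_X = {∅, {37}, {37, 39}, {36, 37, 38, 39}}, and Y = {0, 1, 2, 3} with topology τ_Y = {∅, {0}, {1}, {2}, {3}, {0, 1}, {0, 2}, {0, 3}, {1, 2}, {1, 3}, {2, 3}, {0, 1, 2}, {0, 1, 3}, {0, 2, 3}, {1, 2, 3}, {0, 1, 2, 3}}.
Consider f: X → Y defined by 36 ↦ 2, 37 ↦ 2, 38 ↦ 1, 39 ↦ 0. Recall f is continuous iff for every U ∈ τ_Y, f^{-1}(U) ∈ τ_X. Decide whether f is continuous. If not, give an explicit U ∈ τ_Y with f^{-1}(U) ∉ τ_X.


f is NOT continuous.

Compute f^{-1}(U) for each U ∈ τ_Y:
  U = ∅: f^{-1}(U) = ∅ ∈ τ_X ✓.
  U = {0}: f^{-1}(U) = {39} ∉ τ_X ✗.
  U = {1}: f^{-1}(U) = {38} ∉ τ_X ✗.
  U = {2}: f^{-1}(U) = {36, 37} ∉ τ_X ✗.
  U = {3}: f^{-1}(U) = ∅ ∈ τ_X ✓.
  U = {0, 1}: f^{-1}(U) = {38, 39} ∉ τ_X ✗.
  U = {0, 2}: f^{-1}(U) = {36, 37, 39} ∉ τ_X ✗.
  U = {0, 3}: f^{-1}(U) = {39} ∉ τ_X ✗.
  U = {1, 2}: f^{-1}(U) = {36, 37, 38} ∉ τ_X ✗.
  U = {1, 3}: f^{-1}(U) = {38} ∉ τ_X ✗.
  U = {2, 3}: f^{-1}(U) = {36, 37} ∉ τ_X ✗.
  U = {0, 1, 2}: f^{-1}(U) = {36, 37, 38, 39} ∈ τ_X ✓.
  U = {0, 1, 3}: f^{-1}(U) = {38, 39} ∉ τ_X ✗.
  U = {0, 2, 3}: f^{-1}(U) = {36, 37, 39} ∉ τ_X ✗.
  U = {1, 2, 3}: f^{-1}(U) = {36, 37, 38} ∉ τ_X ✗.
  U = {0, 1, 2, 3}: f^{-1}(U) = {36, 37, 38, 39} ∈ τ_X ✓.
Found U = {0} with f^{-1}(U) = {39} not in τ_X. Therefore f is NOT continuous.


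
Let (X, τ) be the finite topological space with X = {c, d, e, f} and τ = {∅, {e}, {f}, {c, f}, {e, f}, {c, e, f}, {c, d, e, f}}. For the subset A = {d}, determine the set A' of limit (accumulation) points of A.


A' = ∅

For each x ∈ X, list the open sets U ∈ τ with x ∈ U, then check whether U ∩ (A ∖ {x}) ≠ ∅ for every such U.
  x = c: open {c, f} ∋ x has {c, f} ∩ (A ∖ {c}) = ∅, so x is NOT a limit point.
  x = d: open {c, d, e, f} ∋ x has {c, d, e, f} ∩ (A ∖ {d}) = ∅, so x is NOT a limit point.
  x = e: open {e} ∋ x has {e} ∩ (A ∖ {e}) = ∅, so x is NOT a limit point.
  x = f: open {f} ∋ x has {f} ∩ (A ∖ {f}) = ∅, so x is NOT a limit point.
Collecting: A' = ∅.


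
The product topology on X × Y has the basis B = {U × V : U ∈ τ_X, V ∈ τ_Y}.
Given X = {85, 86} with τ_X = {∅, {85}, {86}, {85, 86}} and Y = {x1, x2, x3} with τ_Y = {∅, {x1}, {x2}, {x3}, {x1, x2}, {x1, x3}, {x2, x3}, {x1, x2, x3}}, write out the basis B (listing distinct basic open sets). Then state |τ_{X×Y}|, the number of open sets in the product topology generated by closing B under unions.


Basis B = {∅ × ∅, {85} × {x1}, {85} × {x2}, {85} × {x3}, {86} × {x1}, {86} × {x2}, {86} × {x3}, {85} × {x1, x2}, {85} × {x1, x3}, {85, 86} × {x1}, {85} × {x2, x3}, {85, 86} × {x2}, {85, 86} × {x3}, {86} × {x1, x2}, {86} × {x1, x3}, {86} × {x2, x3}, {85} × {x1, x2, x3}, {86} × {x1, x2, x3}, {85, 86} × {x1, x2}, {85, 86} × {x1, x3}, {85, 86} × {x2, x3}, {85, 86} × {x1, x2, x3}}; |τ_{X×Y}| = 64.

Enumerate products U × V with U ∈ τ_X, V ∈ τ_Y (deduplicated):
  ∅ × ∅ = {} (∅)
  {85} × {x1} = {(85,x1)}
  {85} × {x2} = {(85,x2)}
  {85} × {x3} = {(85,x3)}
  {86} × {x1} = {(86,x1)}
  {86} × {x2} = {(86,x2)}
  {86} × {x3} = {(86,x3)}
  {85} × {x1, x2} = {(85,x1), (85,x2)}
  {85} × {x1, x3} = {(85,x1), (85,x3)}
  {85, 86} × {x1} = {(85,x1), (86,x1)}
  {85} × {x2, x3} = {(85,x2), (85,x3)}
  {85, 86} × {x2} = {(85,x2), (86,x2)}
  {85, 86} × {x3} = {(85,x3), (86,x3)}
  {86} × {x1, x2} = {(86,x1), (86,x2)}
  {86} × {x1, x3} = {(86,x1), (86,x3)}
  {86} × {x2, x3} = {(86,x2), (86,x3)}
  {85} × {x1, x2, x3} = {(85,x1), (85,x2), (85,x3)}
  {86} × {x1, x2, x3} = {(86,x1), (86,x2), (86,x3)}
  {85, 86} × {x1, x2} = {(85,x1), (85,x2), (86,x1), (86,x2)}
  {85, 86} × {x1, x3} = {(85,x1), (85,x3), (86,x1), (86,x3)}
  {85, 86} × {x2, x3} = {(85,x2), (85,x3), (86,x2), (86,x3)}
  {85, 86} × {x1, x2, x3} = {(85,x1), (85,x2), (85,x3), (86,x1), (86,x2), (86,x3)}
These 22 distinct sets form the basis B.
Close under arbitrary unions to get τ_{X×Y}; counting gives |τ_{X×Y}| = 64.


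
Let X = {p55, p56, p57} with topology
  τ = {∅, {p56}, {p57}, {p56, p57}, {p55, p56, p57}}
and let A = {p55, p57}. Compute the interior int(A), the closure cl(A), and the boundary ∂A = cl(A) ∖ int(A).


int(A) = {p57}, cl(A) = {p55, p57}, ∂A = {p55}.

Closed sets in (X, τ) are complements of opens:
  closed(X, τ) = {∅, {p55}, {p55, p56}, {p55, p57}, {p55, p56, p57}}.
int(A) = ⋃ {U ∈ τ : U ⊆ A}. Opens contained in A: ∅, {p57}.
Taking the union of these: int(A) = {p57}.
cl(A) = ⋂ {C closed : A ⊆ C}. Closed sets containing A: {p55, p57}, {p55, p56, p57}.
Intersecting these: cl(A) = {p55, p57}.
∂A = cl(A) ∖ int(A) = {p55, p57} ∖ {p57} = {p55}.


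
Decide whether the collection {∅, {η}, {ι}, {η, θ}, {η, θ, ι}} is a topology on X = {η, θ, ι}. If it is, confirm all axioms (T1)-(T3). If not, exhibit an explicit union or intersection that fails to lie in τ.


τ is NOT a topology on X.

Axiom (T1): ∅ ∈ τ? Yes; X ∈ τ? Yes.
Axiom (T2/T3): check pairwise unions and intersections of members of τ.
Counterexample for (T2): {η} ∪ {ι} = {η, ι} ∉ τ. Therefore τ is NOT a topology.


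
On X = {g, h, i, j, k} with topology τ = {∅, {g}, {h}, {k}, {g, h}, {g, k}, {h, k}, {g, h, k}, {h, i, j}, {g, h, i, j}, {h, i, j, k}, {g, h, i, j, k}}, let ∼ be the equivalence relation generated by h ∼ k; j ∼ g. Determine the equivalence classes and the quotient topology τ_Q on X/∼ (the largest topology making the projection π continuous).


X/∼ = {[g=j], [h=k], [i]}; |τ_Q| = 3.

Equivalence classes: [g=j], [h=k], [i].
Quotient map π: X → X/∼ sends g ↦ [g=j], h ↦ [h=k], i ↦ [i], j ↦ [g=j], k ↦ [h=k].
For each subset V ⊆ X/∼, compute π^{-1}(V) ⊆ X and check whether π^{-1}(V) ∈ τ. V is open in τ_Q iff π^{-1}(V) ∈ τ.
  V = {}: π^{-1}(V) = ∅ ∈ τ ✓.
  V = {[g=j]}: π^{-1}(V) = {g, j} ∉ τ ✗.
  V = {[h=k]}: π^{-1}(V) = {h, k} ∈ τ ✓.
  V = {[g=j], [h=k]}: π^{-1}(V) = {g, h, j, k} ∉ τ ✗.
  V = {[i]}: π^{-1}(V) = {i} ∉ τ ✗.
  V = {[g=j], [i]}: π^{-1}(V) = {g, i, j} ∉ τ ✗.
  V = {[h=k], [i]}: π^{-1}(V) = {h, i, k} ∉ τ ✗.
  V = {[g=j], [h=k], [i]}: π^{-1}(V) = {g, h, i, j, k} ∈ τ ✓.
Open sets in the quotient: τ_Q = {{}, {[h=k]}, {[g=j], [h=k], [i]}} (3 elements).


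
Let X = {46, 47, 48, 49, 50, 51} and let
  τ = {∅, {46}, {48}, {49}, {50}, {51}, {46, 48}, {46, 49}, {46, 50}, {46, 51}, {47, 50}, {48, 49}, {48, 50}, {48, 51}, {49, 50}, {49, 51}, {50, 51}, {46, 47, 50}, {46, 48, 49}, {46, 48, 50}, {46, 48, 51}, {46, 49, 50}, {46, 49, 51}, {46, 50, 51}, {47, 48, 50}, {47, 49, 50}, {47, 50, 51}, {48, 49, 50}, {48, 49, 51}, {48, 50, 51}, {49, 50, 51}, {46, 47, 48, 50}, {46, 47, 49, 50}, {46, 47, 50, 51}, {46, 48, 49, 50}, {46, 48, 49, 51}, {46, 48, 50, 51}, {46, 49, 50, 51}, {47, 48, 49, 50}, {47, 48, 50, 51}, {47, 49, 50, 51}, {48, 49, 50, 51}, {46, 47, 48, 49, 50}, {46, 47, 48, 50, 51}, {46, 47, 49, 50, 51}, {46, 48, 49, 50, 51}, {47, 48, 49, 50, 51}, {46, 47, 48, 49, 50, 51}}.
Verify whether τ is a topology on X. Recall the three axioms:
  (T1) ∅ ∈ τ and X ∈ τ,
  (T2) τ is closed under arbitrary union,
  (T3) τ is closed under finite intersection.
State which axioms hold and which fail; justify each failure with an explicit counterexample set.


τ IS a topology on X.

Axiom (T1): ∅ ∈ τ? Yes; X ∈ τ? Yes.
Axiom (T2/T3): check pairwise unions and intersections of members of τ.
All pairwise intersections and unions checked — each lies in τ. Therefore τ satisfies (T1), (T2), (T3): it IS a topology on X.


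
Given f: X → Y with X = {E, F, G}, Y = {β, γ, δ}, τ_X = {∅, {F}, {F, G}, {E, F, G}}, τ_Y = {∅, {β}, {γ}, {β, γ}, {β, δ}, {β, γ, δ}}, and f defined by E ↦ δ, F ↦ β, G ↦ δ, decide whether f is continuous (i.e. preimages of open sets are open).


f IS continuous.

Compute f^{-1}(U) for each U ∈ τ_Y:
  U = ∅: f^{-1}(U) = ∅ ∈ τ_X ✓.
  U = {β}: f^{-1}(U) = {F} ∈ τ_X ✓.
  U = {γ}: f^{-1}(U) = ∅ ∈ τ_X ✓.
  U = {β, γ}: f^{-1}(U) = {F} ∈ τ_X ✓.
  U = {β, δ}: f^{-1}(U) = {E, F, G} ∈ τ_X ✓.
  U = {β, γ, δ}: f^{-1}(U) = {E, F, G} ∈ τ_X ✓.
Every preimage lies in τ_X, so f IS continuous.


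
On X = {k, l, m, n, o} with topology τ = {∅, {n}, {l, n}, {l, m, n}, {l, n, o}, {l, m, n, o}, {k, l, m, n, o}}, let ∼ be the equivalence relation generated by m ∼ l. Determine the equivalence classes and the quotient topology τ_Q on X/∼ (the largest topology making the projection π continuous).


X/∼ = {[k], [l=m], [n], [o]}; |τ_Q| = 5.

Equivalence classes: [k], [l=m], [n], [o].
Quotient map π: X → X/∼ sends k ↦ [k], l ↦ [l=m], m ↦ [l=m], n ↦ [n], o ↦ [o].
For each subset V ⊆ X/∼, compute π^{-1}(V) ⊆ X and check whether π^{-1}(V) ∈ τ. V is open in τ_Q iff π^{-1}(V) ∈ τ.
  V = {}: π^{-1}(V) = ∅ ∈ τ ✓.
  V = {[k]}: π^{-1}(V) = {k} ∉ τ ✗.
  V = {[l=m]}: π^{-1}(V) = {l, m} ∉ τ ✗.
  V = {[k], [l=m]}: π^{-1}(V) = {k, l, m} ∉ τ ✗.
  V = {[n]}: π^{-1}(V) = {n} ∈ τ ✓.
  V = {[k], [n]}: π^{-1}(V) = {k, n} ∉ τ ✗.
  V = {[l=m], [n]}: π^{-1}(V) = {l, m, n} ∈ τ ✓.
  V = {[k], [l=m], [n]}: π^{-1}(V) = {k, l, m, n} ∉ τ ✗.
  V = {[o]}: π^{-1}(V) = {o} ∉ τ ✗.
  V = {[k], [o]}: π^{-1}(V) = {k, o} ∉ τ ✗.
  V = {[l=m], [o]}: π^{-1}(V) = {l, m, o} ∉ τ ✗.
  V = {[k], [l=m], [o]}: π^{-1}(V) = {k, l, m, o} ∉ τ ✗.
  V = {[n], [o]}: π^{-1}(V) = {n, o} ∉ τ ✗.
  V = {[k], [n], [o]}: π^{-1}(V) = {k, n, o} ∉ τ ✗.
  V = {[l=m], [n], [o]}: π^{-1}(V) = {l, m, n, o} ∈ τ ✓.
  V = {[k], [l=m], [n], [o]}: π^{-1}(V) = {k, l, m, n, o} ∈ τ ✓.
Open sets in the quotient: τ_Q = {{}, {[n]}, {[l=m], [n]}, {[l=m], [n], [o]}, {[k], [l=m], [n], [o]}} (5 elements).


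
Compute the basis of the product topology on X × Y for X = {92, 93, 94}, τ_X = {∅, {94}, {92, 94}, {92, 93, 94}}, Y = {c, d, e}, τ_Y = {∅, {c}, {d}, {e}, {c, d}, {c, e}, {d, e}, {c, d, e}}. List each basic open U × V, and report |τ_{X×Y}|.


Basis B = {∅ × ∅, {94} × {c}, {94} × {d}, {94} × {e}, {92, 94} × {c}, {92, 94} × {d}, {92, 94} × {e}, {94} × {c, d}, {94} × {c, e}, {94} × {d, e}, {92, 93, 94} × {c}, {92, 93, 94} × {d}, {92, 93, 94} × {e}, {94} × {c, d, e}, {92, 94} × {c, d}, {92, 94} × {c, e}, {92, 94} × {d, e}, {92, 94} × {c, d, e}, {92, 93, 94} × {c, d}, {92, 93, 94} × {c, e}, {92, 93, 94} × {d, e}, {92, 93, 94} × {c, d, e}}; |τ_{X×Y}| = 64.

Enumerate products U × V with U ∈ τ_X, V ∈ τ_Y (deduplicated):
  ∅ × ∅ = {} (∅)
  {94} × {c} = {(94,c)}
  {94} × {d} = {(94,d)}
  {94} × {e} = {(94,e)}
  {92, 94} × {c} = {(92,c), (94,c)}
  {92, 94} × {d} = {(92,d), (94,d)}
  {92, 94} × {e} = {(92,e), (94,e)}
  {94} × {c, d} = {(94,c), (94,d)}
  {94} × {c, e} = {(94,c), (94,e)}
  {94} × {d, e} = {(94,d), (94,e)}
  {92, 93, 94} × {c} = {(92,c), (93,c), (94,c)}
  {92, 93, 94} × {d} = {(92,d), (93,d), (94,d)}
  {92, 93, 94} × {e} = {(92,e), (93,e), (94,e)}
  {94} × {c, d, e} = {(94,c), (94,d), (94,e)}
  {92, 94} × {c, d} = {(92,c), (92,d), (94,c), (94,d)}
  {92, 94} × {c, e} = {(92,c), (92,e), (94,c), (94,e)}
  {92, 94} × {d, e} = {(92,d), (92,e), (94,d), (94,e)}
  {92, 94} × {c, d, e} = {(92,c), (92,d), (92,e), (94,c), (94,d), (94,e)}
  {92, 93, 94} × {c, d} = {(92,c), (92,d), (93,c), (93,d), (94,c), (94,d)}
  {92, 93, 94} × {c, e} = {(92,c), (92,e), (93,c), (93,e), (94,c), (94,e)}
  {92, 93, 94} × {d, e} = {(92,d), (92,e), (93,d), (93,e), (94,d), (94,e)}
  {92, 93, 94} × {c, d, e} = {(92,c), (92,d), (92,e), (93,c), (93,d), (93,e), (94,c), (94,d), (94,e)}
These 22 distinct sets form the basis B.
Close under arbitrary unions to get τ_{X×Y}; counting gives |τ_{X×Y}| = 64.


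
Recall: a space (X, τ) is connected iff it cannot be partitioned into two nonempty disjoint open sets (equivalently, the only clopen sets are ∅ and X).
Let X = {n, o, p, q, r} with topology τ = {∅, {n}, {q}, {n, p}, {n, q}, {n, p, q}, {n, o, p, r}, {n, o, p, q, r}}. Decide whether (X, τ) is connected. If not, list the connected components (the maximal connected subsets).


(X, τ) is disconnected; components = [{q}, {n, o, p, r}].

Find clopen sets (U ∈ τ with X ∖ U ∈ τ):
  U = ∅, X ∖ U = {n, o, p, q, r} — both open, so U is clopen.
  U = {q}, X ∖ U = {n, o, p, r} — both open, so U is clopen.
  U = {n, o, p, r}, X ∖ U = {q} — both open, so U is clopen.
  U = {n, o, p, q, r}, X ∖ U = ∅ — both open, so U is clopen.
Nontrivial clopen(s) exist: e.g. {q}. So (X, τ) is disconnected.
Compute connected components by grouping points that agree on all clopens:
  component: {q}
  component: {n, o, p, r}


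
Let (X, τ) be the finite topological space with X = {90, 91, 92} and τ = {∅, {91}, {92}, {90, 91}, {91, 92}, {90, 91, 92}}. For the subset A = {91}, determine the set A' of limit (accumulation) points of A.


A' = {90}

For each x ∈ X, list the open sets U ∈ τ with x ∈ U, then check whether U ∩ (A ∖ {x}) ≠ ∅ for every such U.
  x = 90: opens ∋ x are {90, 91}, {90, 91, 92}; each meets A ∖ {90}, so x IS a limit point.
  x = 91: open {91} ∋ x has {91} ∩ (A ∖ {91}) = ∅, so x is NOT a limit point.
  x = 92: open {92} ∋ x has {92} ∩ (A ∖ {92}) = ∅, so x is NOT a limit point.
Collecting: A' = {90}.


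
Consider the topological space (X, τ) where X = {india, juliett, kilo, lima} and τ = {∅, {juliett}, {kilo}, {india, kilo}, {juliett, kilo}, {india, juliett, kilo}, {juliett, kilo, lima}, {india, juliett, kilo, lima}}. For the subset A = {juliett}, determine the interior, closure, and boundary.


int(A) = {juliett}, cl(A) = {juliett, lima}, ∂A = {lima}.

Closed sets in (X, τ) are complements of opens:
  closed(X, τ) = {∅, {india}, {lima}, {india, lima}, {juliett, lima}, {india, juliett, lima}, {india, kilo, lima}, {india, juliett, kilo, lima}}.
int(A) = ⋃ {U ∈ τ : U ⊆ A}. Opens contained in A: ∅, {juliett}.
Taking the union of these: int(A) = {juliett}.
cl(A) = ⋂ {C closed : A ⊆ C}. Closed sets containing A: {juliett, lima}, {india, juliett, lima}, {india, juliett, kilo, lima}.
Intersecting these: cl(A) = {juliett, lima}.
∂A = cl(A) ∖ int(A) = {juliett, lima} ∖ {juliett} = {lima}.


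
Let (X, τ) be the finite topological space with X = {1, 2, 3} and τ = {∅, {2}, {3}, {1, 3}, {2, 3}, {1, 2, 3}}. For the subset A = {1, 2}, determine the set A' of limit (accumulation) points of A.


A' = ∅

For each x ∈ X, list the open sets U ∈ τ with x ∈ U, then check whether U ∩ (A ∖ {x}) ≠ ∅ for every such U.
  x = 1: open {1, 3} ∋ x has {1, 3} ∩ (A ∖ {1}) = ∅, so x is NOT a limit point.
  x = 2: open {2} ∋ x has {2} ∩ (A ∖ {2}) = ∅, so x is NOT a limit point.
  x = 3: open {3} ∋ x has {3} ∩ (A ∖ {3}) = ∅, so x is NOT a limit point.
Collecting: A' = ∅.


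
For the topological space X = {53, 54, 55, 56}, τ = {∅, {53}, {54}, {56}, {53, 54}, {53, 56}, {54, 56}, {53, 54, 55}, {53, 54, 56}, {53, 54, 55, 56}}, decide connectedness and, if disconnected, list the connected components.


(X, τ) is disconnected; components = [{56}, {53, 54, 55}].

Find clopen sets (U ∈ τ with X ∖ U ∈ τ):
  U = ∅, X ∖ U = {53, 54, 55, 56} — both open, so U is clopen.
  U = {56}, X ∖ U = {53, 54, 55} — both open, so U is clopen.
  U = {53, 54, 55}, X ∖ U = {56} — both open, so U is clopen.
  U = {53, 54, 55, 56}, X ∖ U = ∅ — both open, so U is clopen.
Nontrivial clopen(s) exist: e.g. {56}. So (X, τ) is disconnected.
Compute connected components by grouping points that agree on all clopens:
  component: {56}
  component: {53, 54, 55}


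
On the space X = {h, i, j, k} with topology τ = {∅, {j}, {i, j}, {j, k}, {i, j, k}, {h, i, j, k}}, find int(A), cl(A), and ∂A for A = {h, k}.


int(A) = ∅, cl(A) = {h, k}, ∂A = {h, k}.

Closed sets in (X, τ) are complements of opens:
  closed(X, τ) = {∅, {h}, {h, i}, {h, k}, {h, i, k}, {h, i, j, k}}.
int(A) = ⋃ {U ∈ τ : U ⊆ A}. Opens contained in A: ∅.
Taking the union of these: int(A) = ∅.
cl(A) = ⋂ {C closed : A ⊆ C}. Closed sets containing A: {h, k}, {h, i, k}, {h, i, j, k}.
Intersecting these: cl(A) = {h, k}.
∂A = cl(A) ∖ int(A) = {h, k} ∖ ∅ = {h, k}.


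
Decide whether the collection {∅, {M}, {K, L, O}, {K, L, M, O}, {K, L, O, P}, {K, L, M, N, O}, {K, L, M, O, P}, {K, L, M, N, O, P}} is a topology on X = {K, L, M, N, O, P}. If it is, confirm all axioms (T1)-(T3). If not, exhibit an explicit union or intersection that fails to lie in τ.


τ IS a topology on X.

Axiom (T1): ∅ ∈ τ? Yes; X ∈ τ? Yes.
Axiom (T2/T3): check pairwise unions and intersections of members of τ.
All pairwise intersections and unions checked — each lies in τ. Therefore τ satisfies (T1), (T2), (T3): it IS a topology on X.


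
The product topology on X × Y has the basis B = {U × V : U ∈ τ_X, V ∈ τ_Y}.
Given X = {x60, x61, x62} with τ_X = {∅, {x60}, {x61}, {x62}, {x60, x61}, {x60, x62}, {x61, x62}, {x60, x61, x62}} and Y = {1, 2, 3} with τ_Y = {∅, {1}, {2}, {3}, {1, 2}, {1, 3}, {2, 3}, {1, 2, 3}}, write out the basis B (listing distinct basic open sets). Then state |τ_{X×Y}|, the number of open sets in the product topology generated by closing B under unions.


Basis B = {∅ × ∅, {x60} × {1}, {x60} × {2}, {x60} × {3}, {x61} × {1}, {x61} × {2}, {x61} × {3}, {x62} × {1}, {x62} × {2}, {x62} × {3}, {x60} × {1, 2}, {x60} × {1, 3}, {x60, x61} × {1}, {x60, x62} × {1}, {x60} × {2, 3}, {x60, x61} × {2}, {x60, x62} × {2}, {x60, x61} × {3}, {x60, x62} × {3}, {x61} × {1, 2}, {x61} × {1, 3}, {x61, x62} × {1}, {x61} × {2, 3}, {x61, x62} × {2}, {x61, x62} × {3}, {x62} × {1, 2}, {x62} × {1, 3}, {x62} × {2, 3}, {x60} × {1, 2, 3}, {x60, x61, x62} × {1}, {x60, x61, x62} × {2}, {x60, x61, x62} × {3}, {x61} × {1, 2, 3}, {x62} × {1, 2, 3}, {x60, x61} × {1, 2}, {x60, x62} × {1, 2}, {x60, x61} × {1, 3}, {x60, x62} × {1, 3}, {x60, x61} × {2, 3}, {x60, x62} × {2, 3}, {x61, x62} × {1, 2}, {x61, x62} × {1, 3}, {x61, x62} × {2, 3}, {x60, x61} × {1, 2, 3}, {x60, x62} × {1, 2, 3}, {x60, x61, x62} × {1, 2}, {x60, x61, x62} × {1, 3}, {x60, x61, x62} × {2, 3}, {x61, x62} × {1, 2, 3}, {x60, x61, x62} × {1, 2, 3}}; |τ_{X×Y}| = 512.

Enumerate products U × V with U ∈ τ_X, V ∈ τ_Y (deduplicated):
  ∅ × ∅ = {} (∅)
  {x60} × {1} = {(x60,1)}
  {x60} × {2} = {(x60,2)}
  {x60} × {3} = {(x60,3)}
  {x61} × {1} = {(x61,1)}
  {x61} × {2} = {(x61,2)}
  {x61} × {3} = {(x61,3)}
  {x62} × {1} = {(x62,1)}
  {x62} × {2} = {(x62,2)}
  {x62} × {3} = {(x62,3)}
  {x60} × {1, 2} = {(x60,1), (x60,2)}
  {x60} × {1, 3} = {(x60,1), (x60,3)}
  {x60, x61} × {1} = {(x60,1), (x61,1)}
  {x60, x62} × {1} = {(x60,1), (x62,1)}
  {x60} × {2, 3} = {(x60,2), (x60,3)}
  {x60, x61} × {2} = {(x60,2), (x61,2)}
  {x60, x62} × {2} = {(x60,2), (x62,2)}
  {x60, x61} × {3} = {(x60,3), (x61,3)}
  {x60, x62} × {3} = {(x60,3), (x62,3)}
  {x61} × {1, 2} = {(x61,1), (x61,2)}
  {x61} × {1, 3} = {(x61,1), (x61,3)}
  {x61, x62} × {1} = {(x61,1), (x62,1)}
  {x61} × {2, 3} = {(x61,2), (x61,3)}
  {x61, x62} × {2} = {(x61,2), (x62,2)}
  {x61, x62} × {3} = {(x61,3), (x62,3)}
  {x62} × {1, 2} = {(x62,1), (x62,2)}
  {x62} × {1, 3} = {(x62,1), (x62,3)}
  {x62} × {2, 3} = {(x62,2), (x62,3)}
  {x60} × {1, 2, 3} = {(x60,1), (x60,2), (x60,3)}
  {x60, x61, x62} × {1} = {(x60,1), (x61,1), (x62,1)}
  {x60, x61, x62} × {2} = {(x60,2), (x61,2), (x62,2)}
  {x60, x61, x62} × {3} = {(x60,3), (x61,3), (x62,3)}
  {x61} × {1, 2, 3} = {(x61,1), (x61,2), (x61,3)}
  {x62} × {1, 2, 3} = {(x62,1), (x62,2), (x62,3)}
  {x60, x61} × {1, 2} = {(x60,1), (x60,2), (x61,1), (x61,2)}
  {x60, x62} × {1, 2} = {(x60,1), (x60,2), (x62,1), (x62,2)}
  {x60, x61} × {1, 3} = {(x60,1), (x60,3), (x61,1), (x61,3)}
  {x60, x62} × {1, 3} = {(x60,1), (x60,3), (x62,1), (x62,3)}
  {x60, x61} × {2, 3} = {(x60,2), (x60,3), (x61,2), (x61,3)}
  {x60, x62} × {2, 3} = {(x60,2), (x60,3), (x62,2), (x62,3)}
  {x61, x62} × {1, 2} = {(x61,1), (x61,2), (x62,1), (x62,2)}
  {x61, x62} × {1, 3} = {(x61,1), (x61,3), (x62,1), (x62,3)}
  {x61, x62} × {2, 3} = {(x61,2), (x61,3), (x62,2), (x62,3)}
  {x60, x61} × {1, 2, 3} = {(x60,1), (x60,2), (x60,3), (x61,1), (x61,2), (x61,3)}
  {x60, x62} × {1, 2, 3} = {(x60,1), (x60,2), (x60,3), (x62,1), (x62,2), (x62,3)}
  {x60, x61, x62} × {1, 2} = {(x60,1), (x60,2), (x61,1), (x61,2), (x62,1), (x62,2)}
  {x60, x61, x62} × {1, 3} = {(x60,1), (x60,3), (x61,1), (x61,3), (x62,1), (x62,3)}
  {x60, x61, x62} × {2, 3} = {(x60,2), (x60,3), (x61,2), (x61,3), (x62,2), (x62,3)}
  {x61, x62} × {1, 2, 3} = {(x61,1), (x61,2), (x61,3), (x62,1), (x62,2), (x62,3)}
  {x60, x61, x62} × {1, 2, 3} = {(x60,1), (x60,2), (x60,3), (x61,1), (x61,2), (x61,3), (x62,1), (x62,2), (x62,3)}
These 50 distinct sets form the basis B.
Close under arbitrary unions to get τ_{X×Y}; counting gives |τ_{X×Y}| = 512.
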